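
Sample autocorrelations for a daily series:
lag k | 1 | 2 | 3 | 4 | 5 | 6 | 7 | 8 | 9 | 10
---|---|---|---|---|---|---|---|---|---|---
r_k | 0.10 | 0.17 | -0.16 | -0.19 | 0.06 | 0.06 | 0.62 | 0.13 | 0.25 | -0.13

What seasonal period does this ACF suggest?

7

The largest autocorrelation is r_7 = 0.62; the remaining lags stay at or below 0.25.
The dominant spike at lag 7 indicates a seasonal period of 7.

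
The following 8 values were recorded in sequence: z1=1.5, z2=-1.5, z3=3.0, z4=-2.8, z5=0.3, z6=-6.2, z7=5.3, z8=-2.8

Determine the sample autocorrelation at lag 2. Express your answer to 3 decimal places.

Mean z̄ = (1.5 − 1.5 + 3.0 − 2.8 + 0.3 − 6.2 + 5.3 − 2.8)/8 = -0.4000
Deviations from mean: 1.9000, -1.1000, 3.4000, -2.4000, 0.7000, -5.8000, 5.7000, -2.4000
Σ(z_t−z̄)(z_{t+2}−z̄) = (6.4600) + (2.6400) + (2.3800) + (13.9200) + (3.9900) + (13.9200) = 43.3100
Denominator Σ(z_t−z̄)² = 94.5200
r_2 = 43.3100 / 94.5200 = 0.458

0.458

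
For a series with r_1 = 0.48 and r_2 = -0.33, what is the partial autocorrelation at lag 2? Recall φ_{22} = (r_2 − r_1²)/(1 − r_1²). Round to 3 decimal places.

-0.728

φ_{22} = (r_2 − r_1²) / (1 − r_1²)
r_1² = (0.48)² = 0.2304
Numerator = -0.33 − 0.2304 = -0.5604; denominator = 1 − 0.2304 = 0.7696
φ_{22} = -0.5604 / 0.7696 = -0.728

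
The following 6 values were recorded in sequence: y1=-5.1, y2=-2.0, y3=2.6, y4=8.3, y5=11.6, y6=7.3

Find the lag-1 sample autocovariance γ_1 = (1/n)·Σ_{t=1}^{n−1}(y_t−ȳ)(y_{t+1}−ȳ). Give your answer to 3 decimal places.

19.278

Mean ȳ = (-5.1 − 2.0 + 2.6 + 8.3 + 11.6 + 7.3)/6 = 3.7833
Σ_{t=1}^{5}(y_t−ȳ)(y_{t+1}−ȳ) = 115.6681
γ_1 = 115.6681 / 6 = 19.278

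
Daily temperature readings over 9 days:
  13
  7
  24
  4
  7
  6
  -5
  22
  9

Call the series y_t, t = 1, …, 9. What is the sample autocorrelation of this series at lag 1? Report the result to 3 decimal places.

-0.371

Mean ȳ = (13 + 7 + 24 + 4 + 7 + 6 − 5 + 22 + 9)/9 = 9.6667
Numerator Σ_{t=1}^{8}(y_t−ȳ)(y_{t+1}−ȳ) = -238.7778
Denominator Σ(y_t−ȳ)² = 644.0000
r_1 = -238.7778 / 644.0000 = -0.371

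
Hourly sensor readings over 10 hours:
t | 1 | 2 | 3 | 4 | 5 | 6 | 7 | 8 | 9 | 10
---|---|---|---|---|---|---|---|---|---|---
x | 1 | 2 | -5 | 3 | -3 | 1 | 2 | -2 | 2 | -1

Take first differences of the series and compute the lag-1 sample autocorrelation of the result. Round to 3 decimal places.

-0.786

First differences Δx: 1, -7, 8, -6, 4, 1, -4, 4, -3
Mean of differences = -0.2222
Numerator Σ(Δx_t−Δx̄)(Δx_{t+1}−Δx̄) = -163.0494
Denominator Σ(Δx_t−Δx̄)² = 207.5556
r_1(Δx) = -163.0494 / 207.5556 = -0.786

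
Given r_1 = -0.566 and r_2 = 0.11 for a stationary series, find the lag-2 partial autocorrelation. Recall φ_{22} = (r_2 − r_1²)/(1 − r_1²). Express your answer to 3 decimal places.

φ_{22} = (r_2 − r_1²) / (1 − r_1²)
r_1² = (-0.566)² = 0.320356
Numerator = 0.11 − 0.3204 = -0.2104; denominator = 1 − 0.3204 = 0.6796
φ_{22} = -0.2104 / 0.6796 = -0.310

-0.310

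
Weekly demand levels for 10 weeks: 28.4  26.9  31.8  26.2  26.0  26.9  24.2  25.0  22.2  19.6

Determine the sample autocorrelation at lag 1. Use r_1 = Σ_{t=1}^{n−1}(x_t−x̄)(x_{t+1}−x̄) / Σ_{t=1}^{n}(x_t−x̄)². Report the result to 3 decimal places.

0.371

Mean x̄ = (28.4 + 26.9 + 31.8 + 26.2 + 26.0 + 26.9 + 24.2 + 25.0 + 22.2 + 19.6)/10 = 25.7200
Numerator Σ_{t=1}^{9}(x_t−x̄)(x_{t+1}−x̄) = 37.0976
Denominator Σ(x_t−x̄)² = 99.9160
r_1 = 37.0976 / 99.9160 = 0.371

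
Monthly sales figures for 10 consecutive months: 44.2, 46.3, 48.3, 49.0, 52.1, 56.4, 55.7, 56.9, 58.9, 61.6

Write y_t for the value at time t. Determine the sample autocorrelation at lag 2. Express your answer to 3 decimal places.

0.392

Mean ȳ = (44.2 + 46.3 + 48.3 + 49.0 + 52.1 + 56.4 + 55.7 + 56.9 + 58.9 + 61.6)/10 = 52.9400
Numerator Σ_{t=1}^{8}(y_t−ȳ)(y_{t+2}−ȳ) = 119.1068
Denominator Σ(y_t−ȳ)² = 304.0240
r_2 = 119.1068 / 304.0240 = 0.392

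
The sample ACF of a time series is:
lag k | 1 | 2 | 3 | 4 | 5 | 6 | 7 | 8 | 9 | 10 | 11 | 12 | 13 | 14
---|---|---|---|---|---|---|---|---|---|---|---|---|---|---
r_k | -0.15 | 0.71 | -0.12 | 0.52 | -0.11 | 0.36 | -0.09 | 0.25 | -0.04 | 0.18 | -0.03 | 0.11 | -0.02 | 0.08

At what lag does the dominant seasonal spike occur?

2

The largest autocorrelation is r_2 = 0.71, with weaker echoes at lags 4 (0.52), 6 (0.36), 8 (0.25) and 10 (0.18); the remaining lags stay at or below 0.11.
The dominant spike at lag 2 indicates a seasonal period of 2.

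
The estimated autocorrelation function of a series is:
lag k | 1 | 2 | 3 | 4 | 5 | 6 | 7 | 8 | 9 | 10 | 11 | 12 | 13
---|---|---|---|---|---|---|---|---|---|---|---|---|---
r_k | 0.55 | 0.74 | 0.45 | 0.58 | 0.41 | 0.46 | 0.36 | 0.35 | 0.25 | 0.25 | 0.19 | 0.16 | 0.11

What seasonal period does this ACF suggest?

The largest autocorrelation is r_2 = 0.74, with a weaker echo at lag 4 (0.58); the remaining lags stay at or below 0.55.
The dominant spike at lag 2 indicates a seasonal period of 2.

2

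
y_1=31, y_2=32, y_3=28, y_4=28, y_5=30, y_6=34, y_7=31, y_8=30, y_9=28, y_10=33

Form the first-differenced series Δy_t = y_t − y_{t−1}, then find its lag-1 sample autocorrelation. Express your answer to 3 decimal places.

First differences Δy: 1, -4, 0, 2, 4, -3, -1, -2, 5
Mean of differences = 0.2222
Numerator Σ(Δy_t−Δȳ)(Δy_{t+1}−Δȳ) = -12.1605
Denominator Σ(Δy_t−Δȳ)² = 75.5556
r_1(Δy) = -12.1605 / 75.5556 = -0.161

-0.161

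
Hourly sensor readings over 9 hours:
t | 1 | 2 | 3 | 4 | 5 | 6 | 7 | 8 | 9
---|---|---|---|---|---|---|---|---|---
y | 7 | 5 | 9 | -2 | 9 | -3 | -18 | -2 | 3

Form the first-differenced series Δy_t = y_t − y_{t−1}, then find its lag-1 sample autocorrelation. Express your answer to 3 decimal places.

-0.317

First differences Δy: -2, 4, -11, 11, -12, -15, 16, 5
Mean of differences = -0.5000
Numerator Σ(Δy_t−Δȳ)(Δy_{t+1}−Δȳ) = -288.7500
Denominator Σ(Δy_t−Δȳ)² = 910.0000
r_1(Δy) = -288.7500 / 910.0000 = -0.317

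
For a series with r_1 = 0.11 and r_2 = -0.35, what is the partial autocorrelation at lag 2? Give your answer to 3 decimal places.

φ_{22} = (r_2 − r_1²) / (1 − r_1²)
r_1² = (0.11)² = 0.0121
Numerator = -0.35 − 0.0121 = -0.3621; denominator = 1 − 0.0121 = 0.9879
φ_{22} = -0.3621 / 0.9879 = -0.367

-0.367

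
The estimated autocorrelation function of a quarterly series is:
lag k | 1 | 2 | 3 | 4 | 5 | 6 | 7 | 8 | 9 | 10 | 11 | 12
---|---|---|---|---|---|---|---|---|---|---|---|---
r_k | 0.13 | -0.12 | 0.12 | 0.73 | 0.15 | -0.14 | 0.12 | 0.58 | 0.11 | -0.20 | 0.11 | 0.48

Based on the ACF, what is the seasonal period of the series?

4

The largest autocorrelation is r_4 = 0.73, with weaker echoes at lags 8 (0.58) and 12 (0.48); the remaining lags stay at or below 0.15.
The dominant spike at lag 4 indicates a seasonal period of 4.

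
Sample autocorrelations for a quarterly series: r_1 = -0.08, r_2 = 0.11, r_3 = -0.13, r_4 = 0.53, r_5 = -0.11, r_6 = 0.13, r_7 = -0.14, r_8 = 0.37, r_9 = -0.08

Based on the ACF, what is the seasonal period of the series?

The largest autocorrelation is r_4 = 0.53, with a weaker echo at lag 8 (0.37); the remaining lags stay at or below 0.13.
The dominant spike at lag 4 indicates a seasonal period of 4.

4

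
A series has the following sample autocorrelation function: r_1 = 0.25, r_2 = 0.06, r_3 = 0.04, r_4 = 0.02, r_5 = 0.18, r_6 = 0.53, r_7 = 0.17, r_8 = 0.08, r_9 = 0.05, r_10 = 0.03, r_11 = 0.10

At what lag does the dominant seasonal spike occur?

6

The largest autocorrelation is r_6 = 0.53; the remaining lags stay at or below 0.25. The elevated value at lag 1 (0.25), dropping to 0.06 at lag 2, reflects decaying short-term dependence rather than seasonality.
The dominant spike at lag 6 indicates a seasonal period of 6.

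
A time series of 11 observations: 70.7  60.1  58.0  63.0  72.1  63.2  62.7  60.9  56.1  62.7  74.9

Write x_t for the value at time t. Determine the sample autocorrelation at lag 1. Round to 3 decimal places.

Mean x̄ = (70.7 + 60.1 + 58.0 + 63.0 + 72.1 + 63.2 + 62.7 + 60.9 + 56.1 + 62.7 + 74.9)/11 = 64.0364
Numerator Σ_{t=1}^{10}(x_t−x̄)(x_{t+1}−x̄) = 14.9741
Denominator Σ(x_t−x̄)² = 357.5455
r_1 = 14.9741 / 357.5455 = 0.042

0.042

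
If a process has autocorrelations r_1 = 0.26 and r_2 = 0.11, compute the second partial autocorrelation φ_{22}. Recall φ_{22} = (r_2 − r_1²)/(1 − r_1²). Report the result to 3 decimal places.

0.045

φ_{22} = (r_2 − r_1²) / (1 − r_1²)
r_1² = (0.26)² = 0.0676
Numerator = 0.11 − 0.0676 = 0.0424; denominator = 1 − 0.0676 = 0.9324
φ_{22} = 0.0424 / 0.9324 = 0.045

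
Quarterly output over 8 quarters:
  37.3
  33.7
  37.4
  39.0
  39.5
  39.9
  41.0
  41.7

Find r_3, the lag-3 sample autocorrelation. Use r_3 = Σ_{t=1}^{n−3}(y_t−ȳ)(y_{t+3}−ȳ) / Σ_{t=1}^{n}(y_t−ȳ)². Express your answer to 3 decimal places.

-0.064

Mean ȳ = (37.3 + 33.7 + 37.4 + 39.0 + 39.5 + 39.9 + 41.0 + 41.7)/8 = 38.6875
Numerator Σ_{t=1}^{5}(y_t−ȳ)(y_{t+3}−ȳ) = -2.8767
Denominator Σ(y_t−ȳ)² = 45.1088
r_3 = -2.8767 / 45.1088 = -0.064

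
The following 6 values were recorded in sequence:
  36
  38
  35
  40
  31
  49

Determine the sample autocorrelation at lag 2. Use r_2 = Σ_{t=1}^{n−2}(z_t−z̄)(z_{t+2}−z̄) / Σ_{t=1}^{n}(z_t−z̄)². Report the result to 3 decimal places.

0.263

Mean z̄ = (36 + 38 + 35 + 40 + 31 + 49)/6 = 38.1667
Deviations from mean: -2.1667, -0.1667, -3.1667, 1.8333, -7.1667, 10.8333
Σ(z_t−z̄)(z_{t+2}−z̄) = (6.8611) + (-0.3056) + (22.6944) + (19.8611) = 49.1111
Denominator Σ(z_t−z̄)² = 186.8333
r_2 = 49.1111 / 186.8333 = 0.263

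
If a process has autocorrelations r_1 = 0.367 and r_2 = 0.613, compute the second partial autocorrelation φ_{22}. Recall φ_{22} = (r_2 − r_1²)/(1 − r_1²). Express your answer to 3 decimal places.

φ_{22} = (r_2 − r_1²) / (1 − r_1²)
r_1² = (0.367)² = 0.134689
Numerator = 0.613 − 0.1347 = 0.4783; denominator = 1 − 0.1347 = 0.8653
φ_{22} = 0.4783 / 0.8653 = 0.553

0.553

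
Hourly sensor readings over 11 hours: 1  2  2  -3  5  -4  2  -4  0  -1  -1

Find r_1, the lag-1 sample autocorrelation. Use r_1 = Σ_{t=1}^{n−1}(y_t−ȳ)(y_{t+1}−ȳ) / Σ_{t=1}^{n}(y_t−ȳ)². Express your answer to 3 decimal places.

-0.619

Mean ȳ = (1 + 2 + 2 − 3 + 5 − 4 + 2 − 4 + 0 − 1 − 1)/11 = -0.0909
Numerator Σ_{t=1}^{10}(y_t−ȳ)(y_{t+1}−ȳ) = -50.0992
Denominator Σ(y_t−ȳ)² = 80.9091
r_1 = -50.0992 / 80.9091 = -0.619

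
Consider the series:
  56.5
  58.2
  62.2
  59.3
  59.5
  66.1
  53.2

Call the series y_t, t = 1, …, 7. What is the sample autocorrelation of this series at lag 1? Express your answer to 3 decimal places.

-0.397

Mean ȳ = (56.5 + 58.2 + 62.2 + 59.3 + 59.5 + 66.1 + 53.2)/7 = 59.2857
Deviations from mean: -2.7857, -1.0857, 2.9143, 0.0143, 0.2143, 6.8143, -6.0857
Σ(y_t−ȳ)(y_{t+1}−ȳ) = (3.0245) + (-3.1641) + (0.0416) + (0.0031) + (1.4602) + (-41.4698) = -40.1045
Denominator Σ(y_t−ȳ)² = 100.9486
r_1 = -40.1045 / 100.9486 = -0.397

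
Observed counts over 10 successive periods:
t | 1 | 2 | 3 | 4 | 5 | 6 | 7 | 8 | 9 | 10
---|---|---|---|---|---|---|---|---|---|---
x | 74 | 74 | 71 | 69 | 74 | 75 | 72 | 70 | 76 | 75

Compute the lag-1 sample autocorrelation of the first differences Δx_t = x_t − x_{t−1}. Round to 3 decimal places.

-0.160

First differences Δx: 0, -3, -2, 5, 1, -3, -2, 6, -1
Mean of differences = 0.1111
Numerator Σ(Δx_t−Δx̄)(Δx_{t+1}−Δx̄) = -14.2346
Denominator Σ(Δx_t−Δx̄)² = 88.8889
r_1(Δx) = -14.2346 / 88.8889 = -0.160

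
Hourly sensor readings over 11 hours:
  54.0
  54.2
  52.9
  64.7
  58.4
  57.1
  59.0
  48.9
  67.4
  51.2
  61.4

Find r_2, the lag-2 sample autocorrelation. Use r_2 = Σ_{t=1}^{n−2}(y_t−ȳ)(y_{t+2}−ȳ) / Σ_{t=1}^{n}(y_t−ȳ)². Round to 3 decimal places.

Mean ȳ = (54.0 + 54.2 + 52.9 + 64.7 + 58.4 + 57.1 + 59.0 + 48.9 + 67.4 + 51.2 + 61.4)/11 = 57.2000
Numerator Σ_{t=1}^{9}(y_t−ȳ)(y_{t+2}−ȳ) = 99.3400
Denominator Σ(y_t−ȳ)² = 325.2400
r_2 = 99.3400 / 325.2400 = 0.305

0.305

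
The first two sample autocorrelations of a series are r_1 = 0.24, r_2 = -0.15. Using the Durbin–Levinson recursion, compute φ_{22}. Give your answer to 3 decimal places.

-0.220

φ_{22} = (r_2 − r_1²) / (1 − r_1²)
r_1² = (0.24)² = 0.0576
Numerator = -0.15 − 0.0576 = -0.2076; denominator = 1 − 0.0576 = 0.9424
φ_{22} = -0.2076 / 0.9424 = -0.220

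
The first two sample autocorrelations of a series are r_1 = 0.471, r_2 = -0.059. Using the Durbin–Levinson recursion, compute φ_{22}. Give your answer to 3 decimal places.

φ_{22} = (r_2 − r_1²) / (1 − r_1²)
r_1² = (0.471)² = 0.221841
Numerator = -0.059 − 0.2218 = -0.2808; denominator = 1 − 0.2218 = 0.7782
φ_{22} = -0.2808 / 0.7782 = -0.361

-0.361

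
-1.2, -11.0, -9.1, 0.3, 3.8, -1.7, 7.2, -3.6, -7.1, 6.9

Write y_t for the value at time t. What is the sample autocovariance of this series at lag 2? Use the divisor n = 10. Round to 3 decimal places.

Mean ȳ = (-1.2 − 11.0 − 9.1 + 0.3 + 3.8 − 1.7 + 7.2 − 3.6 − 7.1 + 6.9)/10 = -1.5500
Σ_{t=1}^{8}(y_t−ȳ)(y_{t+2}−ȳ) = -79.5600
γ_2 = -79.5600 / 10 = -7.956

-7.956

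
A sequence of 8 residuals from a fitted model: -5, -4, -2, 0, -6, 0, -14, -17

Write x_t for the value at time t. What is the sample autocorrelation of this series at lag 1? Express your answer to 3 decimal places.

Mean x̄ = (-5 − 4 − 2 + 0 − 6 + 0 − 14 − 17)/8 = -6.0000
Deviations from mean: 1.0000, 2.0000, 4.0000, 6.0000, 0.0000, 6.0000, -8.0000, -11.0000
Numerator Σ_{t=1}^{7}(x_t−x̄)(x_{t+1}−x̄) = 74.0000
Denominator Σ(x_t−x̄)² = 278.0000
r_1 = 74.0000 / 278.0000 = 0.266

0.266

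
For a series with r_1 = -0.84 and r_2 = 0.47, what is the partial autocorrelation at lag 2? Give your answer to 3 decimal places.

-0.800

φ_{22} = (r_2 − r_1²) / (1 − r_1²)
r_1² = (-0.84)² = 0.7056
Numerator = 0.47 − 0.7056 = -0.2356; denominator = 1 − 0.7056 = 0.2944
φ_{22} = -0.2356 / 0.2944 = -0.800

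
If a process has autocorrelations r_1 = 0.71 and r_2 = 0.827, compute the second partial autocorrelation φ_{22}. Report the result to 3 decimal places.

0.651

φ_{22} = (r_2 − r_1²) / (1 − r_1²)
r_1² = (0.71)² = 0.5041
Numerator = 0.827 − 0.5041 = 0.3229; denominator = 1 − 0.5041 = 0.4959
φ_{22} = 0.3229 / 0.4959 = 0.651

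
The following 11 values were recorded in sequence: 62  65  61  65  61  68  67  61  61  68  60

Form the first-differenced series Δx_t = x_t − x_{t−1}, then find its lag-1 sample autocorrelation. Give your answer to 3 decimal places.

-0.503

First differences Δx: 3, -4, 4, -4, 7, -1, -6, 0, 7, -8
Mean of differences = -0.2000
Numerator Σ(Δx_t−Δx̄)(Δx_{t+1}−Δx̄) = -128.4400
Denominator Σ(Δx_t−Δx̄)² = 255.6000
r_1(Δx) = -128.4400 / 255.6000 = -0.503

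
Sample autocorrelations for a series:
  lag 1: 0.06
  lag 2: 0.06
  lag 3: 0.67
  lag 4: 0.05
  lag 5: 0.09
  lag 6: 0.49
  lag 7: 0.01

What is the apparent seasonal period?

The largest autocorrelation is r_3 = 0.67, with a weaker echo at lag 6 (0.49); the remaining lags stay at or below 0.09.
The dominant spike at lag 3 indicates a seasonal period of 3.

3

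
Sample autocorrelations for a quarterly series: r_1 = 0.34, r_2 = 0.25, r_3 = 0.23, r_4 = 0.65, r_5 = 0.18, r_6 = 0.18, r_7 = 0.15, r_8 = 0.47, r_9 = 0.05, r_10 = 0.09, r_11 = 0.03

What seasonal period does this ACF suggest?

4

The largest autocorrelation is r_4 = 0.65, with a weaker echo at lag 8 (0.47); the remaining lags stay at or below 0.34. The elevated value at lag 1 (0.34), dropping to 0.25 at lag 2, reflects decaying short-term dependence rather than seasonality.
The dominant spike at lag 4 indicates a seasonal period of 4.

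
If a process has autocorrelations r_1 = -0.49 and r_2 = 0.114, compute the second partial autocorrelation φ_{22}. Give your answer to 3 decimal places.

φ_{22} = (r_2 − r_1²) / (1 − r_1²)
r_1² = (-0.49)² = 0.2401
Numerator = 0.114 − 0.2401 = -0.1261; denominator = 1 − 0.2401 = 0.7599
φ_{22} = -0.1261 / 0.7599 = -0.166

-0.166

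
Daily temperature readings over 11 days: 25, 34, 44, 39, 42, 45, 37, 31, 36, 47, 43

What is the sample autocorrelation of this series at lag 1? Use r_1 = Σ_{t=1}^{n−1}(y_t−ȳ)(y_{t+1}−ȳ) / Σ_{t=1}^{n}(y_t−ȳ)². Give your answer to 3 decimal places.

0.227

Mean ȳ = (25 + 34 + 44 + 39 + 42 + 45 + 37 + 31 + 36 + 47 + 43)/11 = 38.4545
Numerator Σ_{t=1}^{10}(y_t−ȳ)(y_{t+1}−ȳ) = 100.8843
Denominator Σ(y_t−ȳ)² = 444.7273
r_1 = 100.8843 / 444.7273 = 0.227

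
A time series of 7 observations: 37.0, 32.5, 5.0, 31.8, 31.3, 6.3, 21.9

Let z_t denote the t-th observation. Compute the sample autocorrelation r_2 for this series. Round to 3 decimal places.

-0.459

Mean z̄ = (37.0 + 32.5 + 5.0 + 31.8 + 31.3 + 6.3 + 21.9)/7 = 23.6857
Numerator Σ_{t=1}^{5}(z_t−z̄)(z_{t+2}−z̄) = -474.2133
Denominator Σ(z_t−z̄)² = 1033.3886
r_2 = -474.2133 / 1033.3886 = -0.459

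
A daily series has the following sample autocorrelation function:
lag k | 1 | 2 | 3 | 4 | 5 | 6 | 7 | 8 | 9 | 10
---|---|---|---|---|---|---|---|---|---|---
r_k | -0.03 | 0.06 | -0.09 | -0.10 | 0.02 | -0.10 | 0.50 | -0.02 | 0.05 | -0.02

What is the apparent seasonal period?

The largest autocorrelation is r_7 = 0.50; the remaining lags stay at or below 0.06.
The dominant spike at lag 7 indicates a seasonal period of 7.

7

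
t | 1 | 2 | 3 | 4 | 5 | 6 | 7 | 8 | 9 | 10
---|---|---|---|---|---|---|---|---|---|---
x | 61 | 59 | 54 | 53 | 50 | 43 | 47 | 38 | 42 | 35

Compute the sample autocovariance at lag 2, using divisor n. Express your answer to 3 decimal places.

30.452

Mean x̄ = (61 + 59 + 54 + 53 + 50 + 43 + 47 + 38 + 42 + 35)/10 = 48.2000
Σ_{t=1}^{8}(x_t−x̄)(x_{t+2}−x̄) = 304.5200
γ_2 = 304.5200 / 10 = 30.452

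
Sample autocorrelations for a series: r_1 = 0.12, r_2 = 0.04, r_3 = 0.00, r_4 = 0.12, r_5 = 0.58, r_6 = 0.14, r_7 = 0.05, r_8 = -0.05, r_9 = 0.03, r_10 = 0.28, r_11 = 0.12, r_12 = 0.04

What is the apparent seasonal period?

5

The largest autocorrelation is r_5 = 0.58, with a weaker echo at lag 10 (0.28); the remaining lags stay at or below 0.14.
The dominant spike at lag 5 indicates a seasonal period of 5.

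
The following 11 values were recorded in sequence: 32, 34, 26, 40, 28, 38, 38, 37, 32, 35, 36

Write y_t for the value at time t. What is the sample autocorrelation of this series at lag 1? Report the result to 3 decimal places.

-0.456

Mean ȳ = (32 + 34 + 26 + 40 + 28 + 38 + 38 + 37 + 32 + 35 + 36)/11 = 34.1818
Numerator Σ_{t=1}^{10}(y_t−ȳ)(y_{t+1}−ȳ) = -86.3967
Denominator Σ(y_t−ȳ)² = 189.6364
r_1 = -86.3967 / 189.6364 = -0.456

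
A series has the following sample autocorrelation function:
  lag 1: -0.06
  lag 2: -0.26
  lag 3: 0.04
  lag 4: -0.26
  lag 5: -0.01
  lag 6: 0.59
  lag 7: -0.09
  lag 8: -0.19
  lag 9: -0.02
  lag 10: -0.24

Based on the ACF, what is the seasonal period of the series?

6

The largest autocorrelation is r_6 = 0.59; the remaining lags stay at or below 0.04.
The dominant spike at lag 6 indicates a seasonal period of 6.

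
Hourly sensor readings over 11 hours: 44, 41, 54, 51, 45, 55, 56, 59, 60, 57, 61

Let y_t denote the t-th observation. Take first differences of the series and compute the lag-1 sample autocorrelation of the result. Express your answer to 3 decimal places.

-0.452

First differences Δy: -3, 13, -3, -6, 10, 1, 3, 1, -3, 4
Mean of differences = 1.7000
Numerator Σ(Δy_t−Δȳ)(Δy_{t+1}−Δȳ) = -149.0900
Denominator Σ(Δy_t−Δȳ)² = 330.1000
r_1(Δy) = -149.0900 / 330.1000 = -0.452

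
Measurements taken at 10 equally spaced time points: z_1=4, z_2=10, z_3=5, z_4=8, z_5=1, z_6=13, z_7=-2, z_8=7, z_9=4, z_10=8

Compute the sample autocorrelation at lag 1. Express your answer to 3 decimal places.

Mean z̄ = (4 + 10 + 5 + 8 + 1 + 13 − 2 + 7 + 4 + 8)/10 = 5.8000
Numerator Σ_{t=1}^{9}(z_t−z̄)(z_{t+1}−z̄) = -129.4400
Denominator Σ(z_t−z̄)² = 171.6000
r_1 = -129.4400 / 171.6000 = -0.754

-0.754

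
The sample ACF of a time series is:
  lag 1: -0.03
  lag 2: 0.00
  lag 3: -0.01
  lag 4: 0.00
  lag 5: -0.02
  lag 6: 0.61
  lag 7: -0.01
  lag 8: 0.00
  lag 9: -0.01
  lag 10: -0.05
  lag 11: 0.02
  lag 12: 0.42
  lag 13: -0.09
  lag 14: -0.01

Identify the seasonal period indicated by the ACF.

6

The largest autocorrelation is r_6 = 0.61, with a weaker echo at lag 12 (0.42); the remaining lags stay at or below 0.02.
The dominant spike at lag 6 indicates a seasonal period of 6.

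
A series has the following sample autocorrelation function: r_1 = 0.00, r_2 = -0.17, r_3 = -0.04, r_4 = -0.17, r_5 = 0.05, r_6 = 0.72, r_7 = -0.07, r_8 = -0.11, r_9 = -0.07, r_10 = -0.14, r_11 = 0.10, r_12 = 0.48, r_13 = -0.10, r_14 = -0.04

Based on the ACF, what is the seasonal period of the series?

6

The largest autocorrelation is r_6 = 0.72, with a weaker echo at lag 12 (0.48); the remaining lags stay at or below 0.10.
The dominant spike at lag 6 indicates a seasonal period of 6.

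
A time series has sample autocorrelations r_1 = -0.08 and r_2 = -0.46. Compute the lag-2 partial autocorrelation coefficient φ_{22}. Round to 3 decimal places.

-0.469

φ_{22} = (r_2 − r_1²) / (1 − r_1²)
r_1² = (-0.08)² = 0.0064
Numerator = -0.46 − 0.0064 = -0.4664; denominator = 1 − 0.0064 = 0.9936
φ_{22} = -0.4664 / 0.9936 = -0.469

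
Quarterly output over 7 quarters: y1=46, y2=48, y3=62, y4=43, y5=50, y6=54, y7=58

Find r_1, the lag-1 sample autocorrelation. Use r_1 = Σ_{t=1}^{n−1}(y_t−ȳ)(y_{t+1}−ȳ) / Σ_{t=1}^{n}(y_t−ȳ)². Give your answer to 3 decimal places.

-0.295

Mean ȳ = (46 + 48 + 62 + 43 + 50 + 54 + 58)/7 = 51.5714
Σ(y_t−ȳ)(y_{t+1}−ȳ) = (19.8980) + (-37.2449) + (-89.3878) + (13.4694) + (-3.8163) + (15.6122) = -81.4694
Denominator Σ(y_t−ȳ)² = 275.7143
r_1 = -81.4694 / 275.7143 = -0.295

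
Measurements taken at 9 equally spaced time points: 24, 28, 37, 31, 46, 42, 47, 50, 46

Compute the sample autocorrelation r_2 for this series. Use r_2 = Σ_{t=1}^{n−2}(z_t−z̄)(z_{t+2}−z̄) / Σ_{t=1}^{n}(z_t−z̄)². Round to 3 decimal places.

0.319

Mean z̄ = (24 + 28 + 37 + 31 + 46 + 42 + 47 + 50 + 46)/9 = 39.0000
Numerator Σ_{t=1}^{7}(z_t−z̄)(z_{t+2}−z̄) = 225.0000
Denominator Σ(z_t−z̄)² = 706.0000
r_2 = 225.0000 / 706.0000 = 0.319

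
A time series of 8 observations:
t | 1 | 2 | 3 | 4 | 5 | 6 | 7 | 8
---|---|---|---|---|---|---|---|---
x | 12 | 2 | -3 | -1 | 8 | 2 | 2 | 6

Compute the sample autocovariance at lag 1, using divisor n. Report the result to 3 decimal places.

-0.281

Mean x̄ = (12 + 2 − 3 − 1 + 8 + 2 + 2 + 6)/8 = 3.5000
Deviations: 8.5000, -1.5000, -6.5000, -4.5000, 4.5000, -1.5000, -1.5000, 2.5000
Σ_{t=1}^{7}(x_t−x̄)(x_{t+1}−x̄) = -2.2500
γ_1 = -2.2500 / 8 = -0.281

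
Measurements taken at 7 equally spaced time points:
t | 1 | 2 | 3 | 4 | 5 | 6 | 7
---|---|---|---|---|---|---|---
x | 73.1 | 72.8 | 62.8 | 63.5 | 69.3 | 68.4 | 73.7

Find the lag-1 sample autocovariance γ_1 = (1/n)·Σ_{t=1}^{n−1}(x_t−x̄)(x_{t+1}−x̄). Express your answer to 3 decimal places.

3.167

Mean x̄ = (73.1 + 72.8 + 62.8 + 63.5 + 69.3 + 68.4 + 73.7)/7 = 69.0857
Deviations: 4.0143, 3.7143, -6.2857, -5.5857, 0.2143, -0.6857, 4.6143
Σ_{t=1}^{6}(x_t−x̄)(x_{t+1}−x̄) = 22.1655
γ_1 = 22.1655 / 7 = 3.167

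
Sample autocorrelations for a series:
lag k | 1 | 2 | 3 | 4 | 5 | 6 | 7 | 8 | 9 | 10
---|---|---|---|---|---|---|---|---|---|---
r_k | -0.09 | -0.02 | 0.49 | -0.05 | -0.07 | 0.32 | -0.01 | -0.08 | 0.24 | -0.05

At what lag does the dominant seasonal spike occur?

3

The largest autocorrelation is r_3 = 0.49, with weaker echoes at lags 6 (0.32) and 9 (0.24); the remaining lags stay at or below -0.01.
The dominant spike at lag 3 indicates a seasonal period of 3.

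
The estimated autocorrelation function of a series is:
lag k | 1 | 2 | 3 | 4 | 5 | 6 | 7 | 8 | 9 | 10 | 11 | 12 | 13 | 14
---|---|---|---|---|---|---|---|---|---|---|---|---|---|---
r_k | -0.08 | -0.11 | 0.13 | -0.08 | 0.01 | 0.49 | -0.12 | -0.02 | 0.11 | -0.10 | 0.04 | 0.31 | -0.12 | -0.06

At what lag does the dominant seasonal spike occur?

The largest autocorrelation is r_6 = 0.49, with a weaker echo at lag 12 (0.31); the remaining lags stay at or below 0.13.
The dominant spike at lag 6 indicates a seasonal period of 6.

6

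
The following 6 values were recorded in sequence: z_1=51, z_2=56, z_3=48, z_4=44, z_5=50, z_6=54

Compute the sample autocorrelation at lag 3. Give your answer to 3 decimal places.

-0.161

Mean z̄ = (51 + 56 + 48 + 44 + 50 + 54)/6 = 50.5000
Deviations from mean: 0.5000, 5.5000, -2.5000, -6.5000, -0.5000, 3.5000
Numerator Σ_{t=1}^{3}(z_t−z̄)(z_{t+3}−z̄) = -14.7500
Denominator Σ(z_t−z̄)² = 91.5000
r_3 = -14.7500 / 91.5000 = -0.161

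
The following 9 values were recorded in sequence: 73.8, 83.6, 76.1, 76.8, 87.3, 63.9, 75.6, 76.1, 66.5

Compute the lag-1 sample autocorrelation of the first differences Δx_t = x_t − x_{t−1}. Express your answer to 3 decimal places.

-0.578

First differences Δx: 9.8, -7.5, 0.7, 10.5, -23.4, 11.7, 0.5, -9.6
Mean of differences = -0.9125
Numerator Σ(Δx_t−Δx̄)(Δx_{t+1}−Δx̄) = -597.5064
Denominator Σ(Δx_t−Δx̄)² = 1033.2288
r_1(Δx) = -597.5064 / 1033.2288 = -0.578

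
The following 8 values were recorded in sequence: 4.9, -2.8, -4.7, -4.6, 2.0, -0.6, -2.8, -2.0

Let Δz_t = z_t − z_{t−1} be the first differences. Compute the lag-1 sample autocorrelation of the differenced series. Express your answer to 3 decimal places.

First differences Δz: -7.7, -1.9, 0.1, 6.6, -2.6, -2.2, 0.8
Mean of differences = -0.9857
Numerator Σ(Δz_t−Δz̄)(Δz_{t+1}−Δz̄) = 0.9284
Denominator Σ(Δz_t−Δz̄)² = 111.9086
r_1(Δz) = 0.9284 / 111.9086 = 0.008

0.008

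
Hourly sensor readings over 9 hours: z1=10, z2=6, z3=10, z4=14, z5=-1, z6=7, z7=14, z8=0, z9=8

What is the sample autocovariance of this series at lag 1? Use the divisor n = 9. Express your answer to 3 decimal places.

Mean z̄ = (10 + 6 + 10 + 14 − 1 + 7 + 14 + 0 + 8)/9 = 7.5556
Σ_{t=1}^{8}(z_t−z̄)(z_{t+1}−z̄) = -97.8642
γ_1 = -97.8642 / 9 = -10.874

-10.874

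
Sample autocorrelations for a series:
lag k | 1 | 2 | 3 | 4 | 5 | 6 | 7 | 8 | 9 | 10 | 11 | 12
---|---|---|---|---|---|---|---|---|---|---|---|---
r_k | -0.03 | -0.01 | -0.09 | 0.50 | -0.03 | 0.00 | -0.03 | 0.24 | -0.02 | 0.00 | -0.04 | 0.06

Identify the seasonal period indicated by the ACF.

4

The largest autocorrelation is r_4 = 0.50, with a weaker echo at lag 8 (0.24); the remaining lags stay at or below 0.06.
The dominant spike at lag 4 indicates a seasonal period of 4.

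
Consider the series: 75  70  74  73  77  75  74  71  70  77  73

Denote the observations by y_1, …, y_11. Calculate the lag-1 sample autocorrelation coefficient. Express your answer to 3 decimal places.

-0.156

Mean ȳ = (75 + 70 + 74 + 73 + 77 + 75 + 74 + 71 + 70 + 77 + 73)/11 = 73.5455
Numerator Σ_{t=1}^{10}(y_t−ȳ)(y_{t+1}−ȳ) = -9.4793
Denominator Σ(y_t−ȳ)² = 60.7273
r_1 = -9.4793 / 60.7273 = -0.156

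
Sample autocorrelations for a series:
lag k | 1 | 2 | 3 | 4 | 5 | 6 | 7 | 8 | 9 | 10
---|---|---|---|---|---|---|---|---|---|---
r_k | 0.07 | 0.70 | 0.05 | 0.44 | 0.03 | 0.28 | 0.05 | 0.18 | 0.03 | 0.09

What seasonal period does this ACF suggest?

2

The largest autocorrelation is r_2 = 0.70, with weaker echoes at lags 4 (0.44), 6 (0.28) and 8 (0.18); the remaining lags stay at or below 0.09.
The dominant spike at lag 2 indicates a seasonal period of 2.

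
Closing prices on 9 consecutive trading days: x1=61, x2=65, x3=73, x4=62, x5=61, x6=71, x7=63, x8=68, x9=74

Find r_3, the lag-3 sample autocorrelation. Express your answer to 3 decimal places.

Mean x̄ = (61 + 65 + 73 + 62 + 61 + 71 + 63 + 68 + 74)/9 = 66.4444
Σ(x_t−x̄)(x_{t+3}−x̄) = (24.1975) + (7.8642) + (29.8642) + (15.3086) + (-8.4691) + (34.4198) = 103.1852
Denominator Σ(x_t−x̄)² = 216.2222
r_3 = 103.1852 / 216.2222 = 0.477

0.477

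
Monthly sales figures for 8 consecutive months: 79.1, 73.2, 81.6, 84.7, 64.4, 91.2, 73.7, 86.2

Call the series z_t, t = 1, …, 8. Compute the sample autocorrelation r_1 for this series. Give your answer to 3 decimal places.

-0.707

Mean z̄ = (79.1 + 73.2 + 81.6 + 84.7 + 64.4 + 91.2 + 73.7 + 86.2)/8 = 79.2625
Deviations from mean: -0.1625, -6.0625, 2.3375, 5.4375, -14.8625, 11.9375, -5.5625, 6.9375
Σ(z_t−z̄)(z_{t+1}−z̄) = (0.9852) + (-14.1711) + (12.7102) + (-80.8148) + (-177.4211) + (-66.4023) + (-38.5898) = -363.7039
Denominator Σ(z_t−z̄)² = 514.2788
r_1 = -363.7039 / 514.2788 = -0.707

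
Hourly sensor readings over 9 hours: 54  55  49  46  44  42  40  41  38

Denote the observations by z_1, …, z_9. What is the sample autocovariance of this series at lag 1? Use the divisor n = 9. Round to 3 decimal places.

21.990

Mean z̄ = (54 + 55 + 49 + 46 + 44 + 42 + 40 + 41 + 38)/9 = 45.4444
Σ_{t=1}^{8}(z_t−z̄)(z_{t+1}−z̄) = 197.9136
γ_1 = 197.9136 / 9 = 21.990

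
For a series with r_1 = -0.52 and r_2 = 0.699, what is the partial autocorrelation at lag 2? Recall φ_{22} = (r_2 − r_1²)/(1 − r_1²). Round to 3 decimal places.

0.587

φ_{22} = (r_2 − r_1²) / (1 − r_1²)
r_1² = (-0.52)² = 0.2704
Numerator = 0.699 − 0.2704 = 0.4286; denominator = 1 − 0.2704 = 0.7296
φ_{22} = 0.4286 / 0.7296 = 0.587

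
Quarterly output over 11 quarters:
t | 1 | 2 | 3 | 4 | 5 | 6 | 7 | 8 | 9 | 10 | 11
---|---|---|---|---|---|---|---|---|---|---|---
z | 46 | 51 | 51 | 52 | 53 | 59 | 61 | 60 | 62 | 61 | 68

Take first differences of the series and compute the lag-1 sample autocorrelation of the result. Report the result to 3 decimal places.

-0.283

First differences Δz: 5, 0, 1, 1, 6, 2, -1, 2, -1, 7
Mean of differences = 2.2000
Numerator Σ(Δz_t−Δz̄)(Δz_{t+1}−Δz̄) = -20.8400
Denominator Σ(Δz_t−Δz̄)² = 73.6000
r_1(Δz) = -20.8400 / 73.6000 = -0.283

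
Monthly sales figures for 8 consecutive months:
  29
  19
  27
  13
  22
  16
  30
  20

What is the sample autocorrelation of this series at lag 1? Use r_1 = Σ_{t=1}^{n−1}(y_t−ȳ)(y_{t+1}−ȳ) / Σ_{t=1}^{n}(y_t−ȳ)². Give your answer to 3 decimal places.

-0.541

Mean ȳ = (29 + 19 + 27 + 13 + 22 + 16 + 30 + 20)/8 = 22.0000
Deviations from mean: 7.0000, -3.0000, 5.0000, -9.0000, 0.0000, -6.0000, 8.0000, -2.0000
Σ(y_t−ȳ)(y_{t+1}−ȳ) = (-21.0000) + (-15.0000) + (-45.0000) + (0.0000) + (0.0000) + (-48.0000) + (-16.0000) = -145.0000
Denominator Σ(y_t−ȳ)² = 268.0000
r_1 = -145.0000 / 268.0000 = -0.541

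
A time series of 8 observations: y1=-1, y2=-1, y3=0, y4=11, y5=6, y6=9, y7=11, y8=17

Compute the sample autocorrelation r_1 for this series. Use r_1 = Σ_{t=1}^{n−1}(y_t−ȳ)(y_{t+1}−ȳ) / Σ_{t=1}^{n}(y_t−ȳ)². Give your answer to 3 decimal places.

0.419

Mean ȳ = (-1 − 1 + 0 + 11 + 6 + 9 + 11 + 17)/8 = 6.5000
Deviations from mean: -7.5000, -7.5000, -6.5000, 4.5000, -0.5000, 2.5000, 4.5000, 10.5000
Numerator Σ_{t=1}^{7}(y_t−ȳ)(y_{t+1}−ȳ) = 130.7500
Denominator Σ(y_t−ȳ)² = 312.0000
r_1 = 130.7500 / 312.0000 = 0.419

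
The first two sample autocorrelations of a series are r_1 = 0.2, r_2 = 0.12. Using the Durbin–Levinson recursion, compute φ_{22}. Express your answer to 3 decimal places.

0.083

φ_{22} = (r_2 − r_1²) / (1 − r_1²)
r_1² = (0.2)² = 0.04
Numerator = 0.12 − 0.0400 = 0.0800; denominator = 1 − 0.0400 = 0.9600
φ_{22} = 0.0800 / 0.9600 = 0.083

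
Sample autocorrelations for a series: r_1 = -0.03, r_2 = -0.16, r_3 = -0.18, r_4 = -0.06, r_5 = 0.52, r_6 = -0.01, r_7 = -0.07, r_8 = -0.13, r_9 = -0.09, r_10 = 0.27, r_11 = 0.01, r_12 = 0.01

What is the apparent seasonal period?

5

The largest autocorrelation is r_5 = 0.52, with a weaker echo at lag 10 (0.27); the remaining lags stay at or below 0.01.
The dominant spike at lag 5 indicates a seasonal period of 5.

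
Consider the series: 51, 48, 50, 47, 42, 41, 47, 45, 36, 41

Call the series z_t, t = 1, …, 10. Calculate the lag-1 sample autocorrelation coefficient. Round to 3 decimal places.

Mean z̄ = (51 + 48 + 50 + 47 + 42 + 41 + 47 + 45 + 36 + 41)/10 = 44.8000
Numerator Σ_{t=1}^{9}(z_t−z̄)(z_{t+1}−z̄) = 76.1600
Denominator Σ(z_t−z̄)² = 199.6000
r_1 = 76.1600 / 199.6000 = 0.382

0.382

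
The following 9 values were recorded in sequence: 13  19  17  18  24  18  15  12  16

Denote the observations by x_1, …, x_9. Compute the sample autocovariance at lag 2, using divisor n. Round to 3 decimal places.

-1.472

Mean x̄ = (13 + 19 + 17 + 18 + 24 + 18 + 15 + 12 + 16)/9 = 16.8889
Σ_{t=1}^{7}(x_t−x̄)(x_{t+2}−x̄) = -13.2469
γ_2 = -13.2469 / 9 = -1.472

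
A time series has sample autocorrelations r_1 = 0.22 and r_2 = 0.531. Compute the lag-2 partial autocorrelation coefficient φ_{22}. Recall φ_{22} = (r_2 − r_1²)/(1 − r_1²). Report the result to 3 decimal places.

φ_{22} = (r_2 − r_1²) / (1 − r_1²)
r_1² = (0.22)² = 0.0484
Numerator = 0.531 − 0.0484 = 0.4826; denominator = 1 − 0.0484 = 0.9516
φ_{22} = 0.4826 / 0.9516 = 0.507

0.507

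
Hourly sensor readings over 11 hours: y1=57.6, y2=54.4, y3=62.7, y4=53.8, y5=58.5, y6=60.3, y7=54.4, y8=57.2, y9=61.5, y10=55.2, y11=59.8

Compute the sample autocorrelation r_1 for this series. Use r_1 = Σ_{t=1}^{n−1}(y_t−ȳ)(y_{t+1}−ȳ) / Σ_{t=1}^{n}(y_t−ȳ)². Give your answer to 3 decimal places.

Mean ȳ = (57.6 + 54.4 + 62.7 + 53.8 + 58.5 + 60.3 + 54.4 + 57.2 + 61.5 + 55.2 + 59.8)/11 = 57.7636
Numerator Σ_{t=1}^{10}(y_t−ȳ)(y_{t+1}−ȳ) = -60.2113
Denominator Σ(y_t−ȳ)² = 94.7055
r_1 = -60.2113 / 94.7055 = -0.636

-0.636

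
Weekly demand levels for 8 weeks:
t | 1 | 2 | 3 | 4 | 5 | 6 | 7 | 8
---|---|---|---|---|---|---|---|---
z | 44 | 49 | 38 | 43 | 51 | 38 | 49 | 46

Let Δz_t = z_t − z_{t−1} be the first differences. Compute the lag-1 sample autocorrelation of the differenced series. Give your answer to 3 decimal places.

First differences Δz: 5, -11, 5, 8, -13, 11, -3
Mean of differences = 0.2857
Numerator Σ(Δz_t−Δz̄)(Δz_{t+1}−Δz̄) = -350.0816
Denominator Σ(Δz_t−Δz̄)² = 533.4286
r_1(Δz) = -350.0816 / 533.4286 = -0.656

-0.656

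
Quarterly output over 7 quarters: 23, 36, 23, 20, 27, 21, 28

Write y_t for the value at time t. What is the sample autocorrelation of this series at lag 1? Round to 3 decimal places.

Mean ȳ = (23 + 36 + 23 + 20 + 27 + 21 + 28)/7 = 25.4286
Deviations from mean: -2.4286, 10.5714, -2.4286, -5.4286, 1.5714, -4.4286, 2.5714
Numerator Σ_{t=1}^{6}(y_t−ȳ)(y_{t+1}−ȳ) = -65.0408
Denominator Σ(y_t−ȳ)² = 181.7143
r_1 = -65.0408 / 181.7143 = -0.358

-0.358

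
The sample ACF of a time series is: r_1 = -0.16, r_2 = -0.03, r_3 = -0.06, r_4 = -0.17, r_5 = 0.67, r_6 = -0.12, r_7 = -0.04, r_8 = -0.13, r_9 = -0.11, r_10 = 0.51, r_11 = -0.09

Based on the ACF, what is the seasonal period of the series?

The largest autocorrelation is r_5 = 0.67, with a weaker echo at lag 10 (0.51); the remaining lags stay at or below -0.03.
The dominant spike at lag 5 indicates a seasonal period of 5.

5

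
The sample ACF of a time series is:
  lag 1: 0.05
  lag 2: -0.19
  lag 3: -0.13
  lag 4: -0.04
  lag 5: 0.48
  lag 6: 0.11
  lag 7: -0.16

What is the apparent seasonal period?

5

The largest autocorrelation is r_5 = 0.48; the remaining lags stay at or below 0.11.
The dominant spike at lag 5 indicates a seasonal period of 5.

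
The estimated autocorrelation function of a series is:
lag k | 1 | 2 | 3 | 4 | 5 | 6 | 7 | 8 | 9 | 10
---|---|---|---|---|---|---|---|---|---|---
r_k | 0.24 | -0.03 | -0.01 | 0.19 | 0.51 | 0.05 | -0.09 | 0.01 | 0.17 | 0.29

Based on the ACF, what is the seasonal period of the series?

5

The largest autocorrelation is r_5 = 0.51, with a weaker echo at lag 10 (0.29); the remaining lags stay at or below 0.24.
The dominant spike at lag 5 indicates a seasonal period of 5.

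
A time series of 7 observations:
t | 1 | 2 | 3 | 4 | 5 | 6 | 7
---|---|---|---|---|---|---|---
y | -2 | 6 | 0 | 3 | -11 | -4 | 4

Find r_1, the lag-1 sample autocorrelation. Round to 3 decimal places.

-0.104

Mean ȳ = (-2 + 6 + 0 + 3 − 11 − 4 + 4)/7 = -0.5714
Deviations from mean: -1.4286, 6.5714, 0.5714, 3.5714, -10.4286, -3.4286, 4.5714
Numerator Σ_{t=1}^{6}(y_t−ȳ)(y_{t+1}−ȳ) = -20.7551
Denominator Σ(y_t−ȳ)² = 199.7143
r_1 = -20.7551 / 199.7143 = -0.104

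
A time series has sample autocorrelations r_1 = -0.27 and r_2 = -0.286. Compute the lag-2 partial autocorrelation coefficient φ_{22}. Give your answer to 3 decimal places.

φ_{22} = (r_2 − r_1²) / (1 − r_1²)
r_1² = (-0.27)² = 0.0729
Numerator = -0.286 − 0.0729 = -0.3589; denominator = 1 − 0.0729 = 0.9271
φ_{22} = -0.3589 / 0.9271 = -0.387

-0.387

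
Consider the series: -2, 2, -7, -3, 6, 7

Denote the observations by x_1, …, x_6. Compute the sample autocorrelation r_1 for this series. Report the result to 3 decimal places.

0.186

Mean x̄ = (-2 + 2 − 7 − 3 + 6 + 7)/6 = 0.5000
Numerator Σ_{t=1}^{5}(x_t−x̄)(x_{t+1}−x̄) = 27.7500
Denominator Σ(x_t−x̄)² = 149.5000
r_1 = 27.7500 / 149.5000 = 0.186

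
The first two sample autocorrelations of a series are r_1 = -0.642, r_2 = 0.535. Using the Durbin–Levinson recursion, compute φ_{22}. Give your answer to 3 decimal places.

φ_{22} = (r_2 − r_1²) / (1 − r_1²)
r_1² = (-0.642)² = 0.412164
Numerator = 0.535 − 0.4122 = 0.1228; denominator = 1 − 0.4122 = 0.5878
φ_{22} = 0.1228 / 0.5878 = 0.209

0.209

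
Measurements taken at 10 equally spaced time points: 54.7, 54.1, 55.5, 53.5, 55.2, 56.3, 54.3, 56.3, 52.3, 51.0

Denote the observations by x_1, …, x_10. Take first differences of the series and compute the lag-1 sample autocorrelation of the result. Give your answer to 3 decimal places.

-0.436

First differences Δx: -0.6, 1.4, -2.0, 1.7, 1.1, -2.0, 2.0, -4.0, -1.3
Mean of differences = -0.4111
Numerator Σ(Δx_t−Δx̄)(Δx_{t+1}−Δx̄) = -15.0790
Denominator Σ(Δx_t−Δx̄)² = 34.5889
r_1(Δx) = -15.0790 / 34.5889 = -0.436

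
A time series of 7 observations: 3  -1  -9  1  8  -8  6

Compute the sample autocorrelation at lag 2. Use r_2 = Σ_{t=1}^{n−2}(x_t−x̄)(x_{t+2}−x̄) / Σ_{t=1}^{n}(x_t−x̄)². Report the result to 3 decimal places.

Mean x̄ = (3 − 1 − 9 + 1 + 8 − 8 + 6)/7 = 0.0000
Deviations from mean: 3.0000, -1.0000, -9.0000, 1.0000, 8.0000, -8.0000, 6.0000
Numerator Σ_{t=1}^{5}(x_t−x̄)(x_{t+2}−x̄) = -60.0000
Denominator Σ(x_t−x̄)² = 256.0000
r_2 = -60.0000 / 256.0000 = -0.234

-0.234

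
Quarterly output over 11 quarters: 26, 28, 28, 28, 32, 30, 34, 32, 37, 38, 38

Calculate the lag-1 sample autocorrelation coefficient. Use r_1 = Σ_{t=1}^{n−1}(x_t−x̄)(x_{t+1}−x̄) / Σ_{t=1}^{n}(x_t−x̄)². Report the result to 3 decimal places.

0.624

Mean x̄ = (26 + 28 + 28 + 28 + 32 + 30 + 34 + 32 + 37 + 38 + 38)/11 = 31.9091
Numerator Σ_{t=1}^{10}(x_t−x̄)(x_{t+1}−x̄) = 117.9008
Denominator Σ(x_t−x̄)² = 188.9091
r_1 = 117.9008 / 188.9091 = 0.624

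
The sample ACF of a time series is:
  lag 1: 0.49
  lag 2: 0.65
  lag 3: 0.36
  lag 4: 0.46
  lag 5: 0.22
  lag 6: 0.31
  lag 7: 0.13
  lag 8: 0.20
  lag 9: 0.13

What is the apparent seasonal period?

2

The largest autocorrelation is r_2 = 0.65; the remaining lags stay at or below 0.49.
The dominant spike at lag 2 indicates a seasonal period of 2.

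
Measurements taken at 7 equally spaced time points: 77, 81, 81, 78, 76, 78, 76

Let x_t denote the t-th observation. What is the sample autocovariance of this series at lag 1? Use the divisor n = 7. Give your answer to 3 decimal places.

Mean x̄ = (77 + 81 + 81 + 78 + 76 + 78 + 76)/7 = 78.1429
Σ_{t=1}^{6}(x_t−x̄)(x_{t+1}−x̄) = 5.4082
γ_1 = 5.4082 / 7 = 0.773

0.773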